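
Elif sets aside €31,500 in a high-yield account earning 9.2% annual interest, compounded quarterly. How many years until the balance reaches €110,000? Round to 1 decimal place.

13.7 years

(1 + 0.023)^(4t) = 110,000/31,500 = 3.4921.
4t·ln(1 + 0.023) = ln(3.4921); 4t = 1.2505/0.0227395 ≈ 54.9921.
t ≈ 13.7480 years.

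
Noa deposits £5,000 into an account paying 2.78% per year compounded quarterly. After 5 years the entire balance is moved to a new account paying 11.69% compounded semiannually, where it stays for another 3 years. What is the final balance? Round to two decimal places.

£8,075.14

After 5 years at 2.78%: 5,000 × 1.148571736 ≈ 5,742.8587.
Then 3 years at 11.69%: 5,742.8587 × 1.406119022 ≈ 8,075.1428.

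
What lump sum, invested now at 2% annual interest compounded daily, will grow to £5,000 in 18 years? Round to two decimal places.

£3,488.42

Growth factor = (1 + 0.02/365)^6570 ≈ 1.433315278.
P = 5,000/1.433315278 ≈ 3,488.4160.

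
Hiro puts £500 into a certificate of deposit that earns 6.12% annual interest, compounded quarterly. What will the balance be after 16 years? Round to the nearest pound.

Periodic rate = 6.12%/4 = 0.0153; periods = 4·16 = 64.
A = 500·(1 + 0.0153)^64 ≈ 500·2.642656499 ≈ 1,321.3282.

£1,321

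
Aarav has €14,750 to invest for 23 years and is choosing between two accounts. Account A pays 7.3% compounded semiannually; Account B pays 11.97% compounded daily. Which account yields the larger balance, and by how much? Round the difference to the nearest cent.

Account B, by €154,608.12

Account A growth factor: (1 + 0.0365)^46 ≈ 5.2022125897; balance ≈ 76,732.6357.
Account B growth factor: (1 + 0.1197/365)^8395 ≈ 15.6841189051; balance ≈ 231,340.7538.
Account B is larger by 154,608.1182.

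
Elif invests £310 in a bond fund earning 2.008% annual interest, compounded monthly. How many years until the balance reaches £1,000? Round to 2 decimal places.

(1 + 0.00167333)^(12t) = 1,000/310 = 3.2258.
12t·ln(1 + 0.00167333) = ln(3.2258); 12t = 1.1712/0.00167193 ≈ 700.4956.
t ≈ 58.3746 years.

58.37 years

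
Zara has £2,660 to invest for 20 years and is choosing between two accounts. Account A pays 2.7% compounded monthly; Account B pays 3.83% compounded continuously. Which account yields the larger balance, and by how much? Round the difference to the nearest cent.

Account A growth factor: (1 + 0.00225)^240 ≈ 1.714966265; balance ≈ 4,561.8103.
Account B growth factor: e^(0.0383·20) = e^0.766 ≈ 2.151144444; balance ≈ 5,722.0442.
Account B is larger by 1,160.2340.

Account B, by £1,160.23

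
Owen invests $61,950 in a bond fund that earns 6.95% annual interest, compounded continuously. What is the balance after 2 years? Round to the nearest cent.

$71,188.24

A = P·e^(rt) = 61,950·e^(0.0695·2) = 61,950·e^0.139.
e^0.139 ≈ 1.1491241, so A ≈ 71,188.2380.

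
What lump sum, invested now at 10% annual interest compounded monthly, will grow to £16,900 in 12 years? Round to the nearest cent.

£5,115.56

Periodic rate = 10%/12 = 0.00833333; 144 periods.
P = 16,900/(1 + 0.1/12)^144 ≈ 16,900/3.3036489675 ≈ 5,115.5556.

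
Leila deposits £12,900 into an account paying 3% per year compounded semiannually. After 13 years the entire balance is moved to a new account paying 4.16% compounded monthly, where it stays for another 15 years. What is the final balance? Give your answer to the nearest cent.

£35,419.13

After 13 years at 3%: 12,900 × 1.4727095344 ≈ 18,997.9530.
Then 15 years at 4.16%: 18,997.9530 × 1.8643657097 ≈ 35,419.1321.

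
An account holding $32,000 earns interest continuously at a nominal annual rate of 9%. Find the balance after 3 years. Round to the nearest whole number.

A = P·e^(rt) = 32,000·e^(0.09·3) = 32,000·e^0.27.
e^0.27 ≈ 1.3099644507, so A ≈ 41,918.8624.

$41,919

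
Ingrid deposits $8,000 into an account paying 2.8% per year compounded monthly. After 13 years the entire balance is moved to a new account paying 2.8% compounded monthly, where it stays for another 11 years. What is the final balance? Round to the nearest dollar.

Phase 1: 8,000·(1 + 0.028/12)^156 ≈ 11,507.7133.
Phase 2: 11,507.7133·(1 + 0.028/12)^132 ≈ 15,652.9400.

$15,653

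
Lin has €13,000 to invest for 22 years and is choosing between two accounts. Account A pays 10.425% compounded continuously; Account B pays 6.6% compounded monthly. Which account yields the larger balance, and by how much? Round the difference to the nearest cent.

Account A, by €73,513.33

A: e^(0.10425·22) = e^2.2935 ≈ 9.90956051768, so 13,000 × 9.90956051768 ≈ 128,824.2867.
B: (1 + 0.0055)^264 ≈ 4.2546886256, so 13,000 × 4.2546886256 ≈ 55,310.9521.
Difference ≈ 73,513.3346 in favor of A.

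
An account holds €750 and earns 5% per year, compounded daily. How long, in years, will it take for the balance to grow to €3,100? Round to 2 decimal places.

28.38 years

We need (1 + 0.000136986)^(365t) = 4.1333, so 365t = ln 4.1333 / ln 1.000137 ≈ 10360.0241.
t ≈ 10360.0241/365 = 28.3836 years.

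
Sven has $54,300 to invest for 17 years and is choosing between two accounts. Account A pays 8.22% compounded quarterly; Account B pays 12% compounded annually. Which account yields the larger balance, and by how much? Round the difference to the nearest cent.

Account A growth factor: (1 + 0.02055)^68 ≈ 3.98778301339; balance ≈ 216,536.6176.
Account B growth factor: (1 + 0.12)^17 ≈ 6.86604088841; balance ≈ 372,826.0202.
Account B is larger by 156,289.4026.

Account B, by $156,289.40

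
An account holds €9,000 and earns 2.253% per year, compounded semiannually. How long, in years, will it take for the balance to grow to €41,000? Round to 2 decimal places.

67.68 years

(1 + 0.011265)^(2t) = 41,000/9,000 = 4.5556.
2t·ln(1 + 0.011265) = ln(4.5556); 2t = 1.5163/0.011202 ≈ 135.3637.
t ≈ 67.6819 years.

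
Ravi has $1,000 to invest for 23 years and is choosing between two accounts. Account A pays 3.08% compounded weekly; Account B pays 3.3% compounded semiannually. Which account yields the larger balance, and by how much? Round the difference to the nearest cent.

Account B, by $92.64

Account A growth factor: (1 + 0.0308/52)^1196 ≈ 2.030313648; balance ≈ 2,030.3136.
Account B growth factor: (1 + 0.0165)^46 ≈ 2.122949272; balance ≈ 2,122.9493.
Account B is larger by 92.6356.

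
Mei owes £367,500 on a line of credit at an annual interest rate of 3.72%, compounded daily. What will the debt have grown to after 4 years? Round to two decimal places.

£426,458.79

Growth factor = (1 + 0.0372/365)^1460 ≈ 1.1604320792.
A ≈ 367,500 × 1.1604320792 ≈ 426,458.7891.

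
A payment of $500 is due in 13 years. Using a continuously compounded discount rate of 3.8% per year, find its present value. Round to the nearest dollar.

$305

P = A·e^(−rt) = 500·e^(−0.494).
e^(−0.494) ≈ 0.610180783, so P ≈ 305.0904.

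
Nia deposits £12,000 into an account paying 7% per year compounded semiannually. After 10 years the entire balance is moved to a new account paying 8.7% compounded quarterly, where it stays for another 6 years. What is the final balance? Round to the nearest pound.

After 10 years at 7%: 12,000 × 1.9897888635 ≈ 23,877.4664.
Then 6 years at 8.7%: 23,877.4664 × 1.675990348 ≈ 40,018.4032.

£40,018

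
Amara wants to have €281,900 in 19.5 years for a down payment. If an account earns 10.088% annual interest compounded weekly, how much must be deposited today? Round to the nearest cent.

Periodic rate = 10.088%/52 = 0.00194; 1014 periods.
P = 281,900/(1 + 0.00194)^1014 ≈ 281,900/7.13672736534 ≈ 39,499.8976.

€39,499.90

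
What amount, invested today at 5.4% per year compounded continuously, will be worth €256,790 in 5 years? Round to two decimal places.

€196,028.22

P = A·e^(−rt) = 256,790·e^(−0.27).
e^(−0.27) ≈ 0.763379494337, so P ≈ 196,028.2204.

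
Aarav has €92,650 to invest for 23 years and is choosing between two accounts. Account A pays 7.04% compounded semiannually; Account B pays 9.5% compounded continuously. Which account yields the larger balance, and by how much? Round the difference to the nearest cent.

A: (1 + 0.0352)^46 ≈ 4.91039142784, so 92,650 × 4.91039142784 ≈ 454,947.7658.
B: e^(0.095·23) = e^2.185 ≈ 8.89064855337, so 92,650 × 8.89064855337 ≈ 823,718.5885.
Difference ≈ 368,770.8227 in favor of B.

Account B, by €368,770.82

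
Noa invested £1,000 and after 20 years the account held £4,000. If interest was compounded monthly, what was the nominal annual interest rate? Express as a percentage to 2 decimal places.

6.95%

The 240-period growth factor is 4,000/1,000 = 4.
r/12 = 4^(1/240) − 1 ≈ 0.00579294, so r ≈ 12·0.00579294 = 6.95153%.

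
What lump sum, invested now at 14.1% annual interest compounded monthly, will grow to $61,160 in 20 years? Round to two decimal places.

Growth factor = (1 + 0.01175)^240 ≈ 16.503312952.
P = 61,160/16.503312952 ≈ 3,705.9226.

$3,705.92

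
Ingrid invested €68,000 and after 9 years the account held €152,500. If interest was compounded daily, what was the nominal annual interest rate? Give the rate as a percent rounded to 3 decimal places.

8.975%

(1 + r/365)^3285 = 152,500/68,000 = 2.24265.
1 + r/365 = 2.24265^(1/3285) ≈ 1.000246, so r/365 ≈ 0.000245892.
r ≈ 365·0.000245892 = 8.97507%.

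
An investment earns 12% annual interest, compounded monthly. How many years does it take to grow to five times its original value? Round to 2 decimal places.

13.48 years

(1 + 0.01)^(12t) = 5.
12t = ln 5 / ln(1 + 0.01) ≈ 1.6094/0.00995033 ≈ 161.7472.
t ≈ 13.4789.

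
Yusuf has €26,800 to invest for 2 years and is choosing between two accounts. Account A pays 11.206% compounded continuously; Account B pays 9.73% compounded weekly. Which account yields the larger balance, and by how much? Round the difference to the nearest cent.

A: e^(0.11206·2) = e^0.22412 ≈ 1.251221157, so 26,800 × 1.251221157 ≈ 33,532.7270.
B: (1 + 0.0973/52)^104 ≈ 1.2146040799, so 26,800 × 1.2146040799 ≈ 32,551.3893.
Difference ≈ 981.3377 in favor of A.

Account A, by €981.34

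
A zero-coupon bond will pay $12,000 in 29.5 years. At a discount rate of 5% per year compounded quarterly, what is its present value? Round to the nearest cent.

Growth factor = (1 + 0.0125)^118 ≈ 4.331255093.
P = 12,000/4.331255093 ≈ 2,770.5595.

$2,770.56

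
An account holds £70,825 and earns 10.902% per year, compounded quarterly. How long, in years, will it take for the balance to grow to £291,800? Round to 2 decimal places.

13.16 years

We need (1 + 0.027255)^(4t) = 4.12, so 4t = ln 4.12 / ln 1.027255 ≈ 52.6533.
t ≈ 52.6533/4 = 13.1633 years.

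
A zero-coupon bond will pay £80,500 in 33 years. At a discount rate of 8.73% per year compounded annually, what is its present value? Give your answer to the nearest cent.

£5,084.71

Growth factor = (1 + 0.0873)^33 ≈ 15.831782144.
P = 80,500/15.831782144 ≈ 5,084.7087.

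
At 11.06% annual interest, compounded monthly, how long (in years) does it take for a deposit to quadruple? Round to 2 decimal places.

12.59 years

(1 + 0.00921667)^(12t) = 4.
12t = ln 4 / ln(1 + 0.00921667) ≈ 1.3863/0.00917445 ≈ 151.1038.
t ≈ 12.5920.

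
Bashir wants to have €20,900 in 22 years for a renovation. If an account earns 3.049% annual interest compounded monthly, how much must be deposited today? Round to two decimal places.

€10,695.47

Periodic rate = 3.049%/12 = 0.00254083; 264 periods.
P = 20,900/(1 + 0.03049/12)^264 ≈ 20,900/1.9540991036 ≈ 10,695.4657.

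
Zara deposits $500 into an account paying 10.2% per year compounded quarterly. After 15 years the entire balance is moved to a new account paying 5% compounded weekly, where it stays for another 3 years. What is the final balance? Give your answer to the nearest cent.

Phase 1: 500·(1 + 0.0255)^60 ≈ 2,265.2174.
Phase 2: 2,265.2174·(1 + 0.05/52)^156 ≈ 2,631.6175.

$2,631.62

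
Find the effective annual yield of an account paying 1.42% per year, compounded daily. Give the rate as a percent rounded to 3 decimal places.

1.430%

One year is 365 periods at 0.0000389041 each: (1 + 0.0000389041)^365 ≈ 1.014301.
EAR = 1.014301 − 1 ≈ 1.43010%.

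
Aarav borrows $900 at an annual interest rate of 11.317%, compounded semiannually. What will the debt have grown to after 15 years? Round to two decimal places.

Periodic rate = 11.317%/2 = 0.056585; periods = 2·15 = 30.
A = 900·(1 + 0.056585)^30 ≈ 900·5.213546191 ≈ 4,692.1916.

$4,692.19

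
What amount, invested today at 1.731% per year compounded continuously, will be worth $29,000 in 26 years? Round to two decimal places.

$18,490.11

P = A·e^(−rt) = 29,000·e^(−0.45006).
e^(−0.45006) ≈ 0.63758989508, so P ≈ 18,490.1070.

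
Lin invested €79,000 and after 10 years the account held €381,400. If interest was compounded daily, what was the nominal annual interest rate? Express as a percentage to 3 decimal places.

The 3650-period growth factor is 381,400/79,000 = 4.82785.
r/365 = 4.82785^(1/3650) − 1 ≈ 0.000431436, so r ≈ 365·0.000431436 = 15.74740%.

15.747%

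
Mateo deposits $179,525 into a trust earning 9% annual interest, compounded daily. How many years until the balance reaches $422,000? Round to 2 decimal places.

(1 + 0.000246575)^(365t) = 422,000/179,525 = 2.3506.
365t·ln(1 + 0.000246575) = ln(2.3506); 365t = 0.85469/0.000246545 ≈ 3466.6735.
t ≈ 9.4977 years.

9.50 years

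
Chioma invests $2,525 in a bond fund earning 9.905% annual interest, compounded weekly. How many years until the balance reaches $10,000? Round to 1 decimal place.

We need (1 + 0.00190481)^(52t) = 3.9604, so 52t = ln 3.9604 / ln 1.001905 ≈ 723.2512.
t ≈ 723.2512/52 = 13.9087 years.

13.9 years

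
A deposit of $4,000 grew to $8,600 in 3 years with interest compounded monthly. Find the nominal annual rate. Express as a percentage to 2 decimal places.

25.79%

(1 + r/12)^36 = 8,600/4,000 = 2.15.
1 + r/12 = 2.15^(1/36) ≈ 1.021491, so r/12 ≈ 0.0214907.
r ≈ 12·0.0214907 = 25.78880%.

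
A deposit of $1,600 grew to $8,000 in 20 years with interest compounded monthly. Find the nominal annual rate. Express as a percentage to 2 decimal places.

The 240-period growth factor is 8,000/1,600 = 5.
r/12 = 5^(1/240) − 1 ≈ 0.00672853, so r ≈ 12·0.00672853 = 8.07423%.

8.07%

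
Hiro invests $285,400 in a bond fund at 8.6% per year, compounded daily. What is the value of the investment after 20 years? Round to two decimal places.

Periodic rate = 8.6%/365 = 0.000235616; periods = 365·20 = 7300.
A = 285,400·(1 + 0.086/365)^7300 ≈ 285,400·5.583397162827 ≈ 1,593,501.5503.

$1,593,501.55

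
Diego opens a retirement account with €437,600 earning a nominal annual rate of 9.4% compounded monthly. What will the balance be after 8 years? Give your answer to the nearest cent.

Growth factor = (1 + 0.094/12)^96 ≈ 2.11503203308.
A ≈ 437,600 × 2.11503203308 ≈ 925,538.0177.

€925,538.02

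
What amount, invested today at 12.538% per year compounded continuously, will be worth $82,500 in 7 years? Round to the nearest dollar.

$34,300

P = A·e^(−rt) = 82,500·e^(−0.87766).
e^(−0.87766) ≈ 0.41575464017, so P ≈ 34,299.7578.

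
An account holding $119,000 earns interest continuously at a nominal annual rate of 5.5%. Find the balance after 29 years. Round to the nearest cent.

A = P·e^(rt) = 119,000·e^(0.055·29) = 119,000·e^1.595.
e^1.595 ≈ 4.92832907212, so A ≈ 586,471.1596.

$586,471.16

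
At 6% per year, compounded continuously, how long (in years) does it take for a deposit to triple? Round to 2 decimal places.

e^(0.06t) = 3, so 0.06t = ln 3 ≈ 1.0986.
t ≈ 1.0986/0.06 ≈ 18.3102.

18.31 years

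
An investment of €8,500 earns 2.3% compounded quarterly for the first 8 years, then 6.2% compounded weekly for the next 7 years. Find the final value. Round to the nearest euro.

Phase 1: 8,500·(1 + 0.00575)^32 ≈ 10,211.7517.
Phase 2: 10,211.7517·(1 + 0.062/52)^364 ≈ 15,756.9361.

€15,757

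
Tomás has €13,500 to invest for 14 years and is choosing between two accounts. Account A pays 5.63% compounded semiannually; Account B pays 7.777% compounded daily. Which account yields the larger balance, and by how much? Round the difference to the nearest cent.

Account B, by €10,728.33

A: (1 + 0.02815)^28 ≈ 2.1756119515, so 13,500 × 2.1756119515 ≈ 29,370.7613.
B: (1 + 0.07777/365)^5110 ≈ 2.9703031672, so 13,500 × 2.9703031672 ≈ 40,099.0928.
Difference ≈ 10,728.3314 in favor of B.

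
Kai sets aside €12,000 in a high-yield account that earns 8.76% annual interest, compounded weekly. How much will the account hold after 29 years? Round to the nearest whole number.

Growth factor = (1 + 0.0876/52)^1508 ≈ 12.6576604576.
A ≈ 12,000 × 12.6576604576 ≈ 151,891.9255.

€151,892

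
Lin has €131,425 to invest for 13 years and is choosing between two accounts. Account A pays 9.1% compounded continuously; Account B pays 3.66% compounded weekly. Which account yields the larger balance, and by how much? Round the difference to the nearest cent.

Account A, by €217,524.17

A: e^(0.091·13) = e^1.183 ≈ 3.26415198484, so 131,425 × 3.26415198484 ≈ 428,991.1746.
B: (1 + 0.0366/52)^676 ≈ 1.60903180303, so 131,425 × 1.60903180303 ≈ 211,467.0047.
Difference ≈ 217,524.1699 in favor of A.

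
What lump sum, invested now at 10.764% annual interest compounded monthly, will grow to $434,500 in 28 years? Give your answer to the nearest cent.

Periodic rate = 10.764%/12 = 0.00897; 336 periods.
P = 434,500/(1 + 0.00897)^336 ≈ 434,500/20.0952378297 ≈ 21,622.0382.

$21,622.04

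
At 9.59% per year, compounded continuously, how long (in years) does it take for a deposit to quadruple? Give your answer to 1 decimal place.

e^(0.0959t) = 4, so 0.0959t = ln 4 ≈ 1.3863.
t ≈ 1.3863/0.0959 ≈ 14.4556.

14.5 years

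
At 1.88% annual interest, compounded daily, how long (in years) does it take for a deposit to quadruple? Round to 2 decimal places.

73.74 years

(1 + 0.0000515068)^(365t) = 4.
365t = ln 4 / ln(1 + 0.0000515068) ≈ 1.3863/5.15055e-05 ≈ 26915.4507.
t ≈ 73.7410.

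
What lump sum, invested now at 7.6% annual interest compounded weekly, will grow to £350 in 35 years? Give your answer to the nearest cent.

£24.53

Periodic rate = 7.6%/52 = 0.00146154; 1820 periods.
P = 350/(1 + 0.076/52)^1820 ≈ 350/14.2685533 ≈ 24.5295.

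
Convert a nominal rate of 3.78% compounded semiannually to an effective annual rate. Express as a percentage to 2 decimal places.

3.82%

EAR = (1 + 3.78%/2)^2 − 1 = (1 + 0.0189)^2 − 1.
(1 + 0.0189)^2 ≈ 1.038157, so EAR ≈ 3.81572%.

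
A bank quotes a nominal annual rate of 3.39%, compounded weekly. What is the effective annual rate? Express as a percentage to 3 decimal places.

3.447%

EAR = (1 + 3.39%/52)^52 − 1 = (1 + 0.000651923)^52 − 1.
(1 + 0.000651923)^52 ≈ 1.03447, so EAR ≈ 3.44697%.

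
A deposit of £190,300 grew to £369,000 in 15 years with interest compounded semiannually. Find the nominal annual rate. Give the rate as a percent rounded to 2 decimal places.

4.46%

(1 + r/2)^30 = 369,000/190,300 = 1.93904.
1 + r/2 = 1.93904^(1/30) ≈ 1.022319, so r/2 ≈ 0.0223186.
r ≈ 2·0.0223186 = 4.46372%.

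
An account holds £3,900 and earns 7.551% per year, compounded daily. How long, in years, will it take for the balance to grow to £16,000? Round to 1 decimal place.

18.7 years

(1 + 0.000206877)^(365t) = 16,000/3,900 = 4.1026.
365t·ln(1 + 0.000206877) = ln(4.1026); 365t = 1.4116/0.000206855 ≈ 6824.1522.
t ≈ 18.6963 years.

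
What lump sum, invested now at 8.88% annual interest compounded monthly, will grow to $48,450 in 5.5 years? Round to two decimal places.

Periodic rate = 8.88%/12 = 0.0074; 66 periods.
P = 48,450/(1 + 0.0074)^66 ≈ 48,450/1.6267786739 ≈ 29,782.7853.

$29,782.79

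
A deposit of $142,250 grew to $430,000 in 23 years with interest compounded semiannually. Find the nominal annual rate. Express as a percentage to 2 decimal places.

4.87%

The 46-period growth factor is 430,000/142,250 = 3.02285.
r/2 = 3.02285^(1/46) − 1 ≈ 0.0243393, so r ≈ 2·0.0243393 = 4.86786%.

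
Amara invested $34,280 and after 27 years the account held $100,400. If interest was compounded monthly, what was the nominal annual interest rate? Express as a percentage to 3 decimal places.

The 324-period growth factor is 100,400/34,280 = 2.92882.
r/12 = 2.92882^(1/324) − 1 ≈ 0.00332217, so r ≈ 12·0.00332217 = 3.98661%.

3.987%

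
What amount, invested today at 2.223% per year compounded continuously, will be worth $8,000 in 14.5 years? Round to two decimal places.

$5,795.64

P = A·e^(−rt) = 8,000·e^(−0.322335).
e^(−0.322335) ≈ 0.7244554571, so P ≈ 5,795.6437.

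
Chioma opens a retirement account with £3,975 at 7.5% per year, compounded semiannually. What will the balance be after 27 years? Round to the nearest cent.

Periodic rate = 7.5%/2 = 0.0375; periods = 2·27 = 54.
A = 3,975·(1 + 0.0375)^54 ≈ 3,975·7.3005854869 ≈ 29,019.8273.

£29,019.83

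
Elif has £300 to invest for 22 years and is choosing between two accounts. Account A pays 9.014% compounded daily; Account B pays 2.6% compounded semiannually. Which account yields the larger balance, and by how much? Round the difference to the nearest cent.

Account A, by £1,649.41

A: (1 + 0.09014/365)^8030 ≈ 7.263306535, so 300 × 7.263306535 ≈ 2,178.9920.
B: (1 + 0.013)^44 ≈ 1.76528811, so 300 × 1.76528811 ≈ 529.5864.
Difference ≈ 1,649.4055 in favor of A.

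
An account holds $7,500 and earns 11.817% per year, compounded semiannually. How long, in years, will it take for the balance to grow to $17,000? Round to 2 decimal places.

(1 + 0.059085)^(2t) = 17,000/7,500 = 2.2667.
2t·ln(1 + 0.059085) = ln(2.2667); 2t = 0.81831/0.0574053 ≈ 14.2550.
t ≈ 7.1275 years.

7.13 years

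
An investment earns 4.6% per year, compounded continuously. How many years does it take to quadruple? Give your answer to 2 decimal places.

e^(0.046t) = 4, so 0.046t = ln 4 ≈ 1.3863.
t ≈ 1.3863/0.046 ≈ 30.1368.

30.14 years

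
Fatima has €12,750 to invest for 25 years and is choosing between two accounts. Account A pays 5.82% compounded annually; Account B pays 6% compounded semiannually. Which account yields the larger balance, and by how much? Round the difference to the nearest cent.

A: (1 + 0.0582)^25 ≈ 4.1133335694, so 12,750 × 4.1133335694 ≈ 52,445.0030.
B: (1 + 0.03)^50 ≈ 4.3839060187, so 12,750 × 4.3839060187 ≈ 55,894.8017.
Difference ≈ 3,449.7987 in favor of B.

Account B, by €3,449.80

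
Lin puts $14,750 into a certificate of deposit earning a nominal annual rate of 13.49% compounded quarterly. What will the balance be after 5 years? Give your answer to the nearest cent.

$28,634.69

Growth factor = (1 + 0.033725)^20 ≈ 1.9413345818.
A ≈ 14,750 × 1.9413345818 ≈ 28,634.6851.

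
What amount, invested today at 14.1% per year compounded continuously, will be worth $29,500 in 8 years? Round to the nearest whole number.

$9,549

P = A·e^(−rt) = 29,500·e^(−1.128).
e^(−1.128) ≈ 0.32367996943, so P ≈ 9,548.5591.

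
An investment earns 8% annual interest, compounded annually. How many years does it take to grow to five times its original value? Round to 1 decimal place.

20.9 years

(1 + 0.08)^t = 5.
t = ln 5 / ln(1 + 0.08) ≈ 1.6094/0.076961 ≈ 20.9124.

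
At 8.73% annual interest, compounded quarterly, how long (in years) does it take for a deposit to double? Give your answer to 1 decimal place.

8.0 years

(1 + 0.021825)^(4t) = 2.
4t = ln 2 / ln(1 + 0.021825) ≈ 0.69315/0.0215902 ≈ 32.1046.
t ≈ 8.0262.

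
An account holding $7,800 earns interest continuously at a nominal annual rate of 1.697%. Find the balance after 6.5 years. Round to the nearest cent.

$8,709.62

A = P·e^(rt) = 7,800·e^(0.01697·6.5) = 7,800·e^0.110305.
e^0.110305 ≈ 1.116618587, so A ≈ 8,709.6250.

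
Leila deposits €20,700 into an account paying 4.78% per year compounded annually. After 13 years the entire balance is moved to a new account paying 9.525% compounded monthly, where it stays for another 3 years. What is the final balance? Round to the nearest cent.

After 13 years at 4.78%: 20,700 × 1.8349284041 ≈ 37,983.0180.
Then 3 years at 9.525%: 37,983.0180 × 1.3292593339 ≈ 50,489.2812.

€50,489.28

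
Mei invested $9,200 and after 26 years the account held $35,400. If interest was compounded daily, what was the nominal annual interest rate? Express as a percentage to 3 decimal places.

(1 + r/365)^9490 = 35,400/9,200 = 3.84783.
1 + r/365 = 3.84783^(1/9490) ≈ 1.000142, so r/365 ≈ 0.000142003.
r ≈ 365·0.000142003 = 5.18309%.

5.183%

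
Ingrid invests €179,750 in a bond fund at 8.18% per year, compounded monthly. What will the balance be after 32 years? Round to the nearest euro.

€2,441,299

Periodic rate = 8.18%/12 = 0.00681667; periods = 12·32 = 384.
A = 179,750·(1 + 0.0818/12)^384 ≈ 179,750·13.58163733524 ≈ 2,441,299.3110.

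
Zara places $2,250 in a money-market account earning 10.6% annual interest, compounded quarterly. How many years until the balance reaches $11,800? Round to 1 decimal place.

15.8 years

(1 + 0.0265)^(4t) = 11,800/2,250 = 5.2444.
4t·ln(1 + 0.0265) = ln(5.2444); 4t = 1.6572/0.026155 ≈ 63.3597.
t ≈ 15.8399 years.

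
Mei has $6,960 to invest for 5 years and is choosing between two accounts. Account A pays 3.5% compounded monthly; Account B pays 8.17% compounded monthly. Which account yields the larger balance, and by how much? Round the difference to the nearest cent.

Account B, by $2,168.28

A: (1 + 0.035/12)^60 ≈ 1.190942829, so 6,960 × 1.190942829 ≈ 8,288.9621.
B: (1 + 0.0817/12)^60 ≈ 1.5024778987, so 6,960 × 1.5024778987 ≈ 10,457.2462.
Difference ≈ 2,168.2841 in favor of B.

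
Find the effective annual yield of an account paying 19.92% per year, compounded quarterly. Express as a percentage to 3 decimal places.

EAR = (1 + 19.92%/4)^4 − 1 = (1 + 0.0498)^4 − 1.
(1 + 0.0498)^4 ≈ 1.21458, so EAR ≈ 21.45804%.

21.458%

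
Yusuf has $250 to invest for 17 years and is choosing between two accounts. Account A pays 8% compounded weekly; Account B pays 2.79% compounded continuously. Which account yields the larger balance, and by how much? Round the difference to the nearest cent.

Account A growth factor: (1 + 0.08/52)^884 ≈ 3.89212359; balance ≈ 973.0309.
Account B growth factor: e^(0.0279·17) = e^0.4743 ≈ 1.60688898; balance ≈ 401.7222.
Account A is larger by 571.3087.

Account A, by $571.31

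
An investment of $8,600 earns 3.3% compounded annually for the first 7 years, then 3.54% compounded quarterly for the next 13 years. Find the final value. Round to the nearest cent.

After 7 years at 3.3%: 8,600 × 1.2551691332 ≈ 10,794.4545.
Then 13 years at 3.54%: 10,794.4545 × 1.5811865568 ≈ 17,068.0464.

$17,068.05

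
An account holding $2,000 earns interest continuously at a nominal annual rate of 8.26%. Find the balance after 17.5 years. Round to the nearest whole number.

$8,488

A = P·e^(rt) = 2,000·e^(0.0826·17.5) = 2,000·e^1.4455.
e^1.4455 ≈ 4.243973599, so A ≈ 8,487.9472.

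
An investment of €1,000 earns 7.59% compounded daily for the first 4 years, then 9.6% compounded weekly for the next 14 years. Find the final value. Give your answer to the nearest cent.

Phase 1: 1,000·(1 + 0.0759/365)^1460 ≈ 1,354.6843.
Phase 2: 1,354.6843·(1 + 0.096/52)^728 ≈ 5,187.9019.

€5,187.90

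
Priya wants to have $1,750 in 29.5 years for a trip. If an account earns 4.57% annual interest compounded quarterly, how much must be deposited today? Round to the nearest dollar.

$458

Growth factor = (1 + 0.011425)^118 ≈ 3.820979691.
P = 1,750/3.820979691 ≈ 457.9977.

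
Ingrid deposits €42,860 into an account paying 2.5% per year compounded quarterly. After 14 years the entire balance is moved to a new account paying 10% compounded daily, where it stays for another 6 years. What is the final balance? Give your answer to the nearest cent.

€110,693.77

After 14 years at 2.5%: 42,860 × 1.41752272188 ≈ 60,755.0239.
Then 6 years at 10%: 60,755.0239 × 1.8219690707 ≈ 110,693.7744.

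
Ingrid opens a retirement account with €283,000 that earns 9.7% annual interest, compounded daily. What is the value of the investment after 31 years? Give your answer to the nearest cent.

Periodic rate = 9.7%/365 = 0.000265753; periods = 365·31 = 11315.
A = 283,000·(1 + 0.097/365)^11315 ≈ 283,000·20.21855021548 ≈ 5,721,849.7110.

€5,721,849.71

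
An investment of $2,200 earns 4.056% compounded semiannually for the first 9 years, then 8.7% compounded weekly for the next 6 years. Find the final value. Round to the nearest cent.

$5,319.66

After 9 years at 4.056%: 2,200 × 1.435319955 ≈ 3,157.7039.
Then 6 years at 8.7%: 3,157.7039 × 1.684660085 ≈ 5,319.6577.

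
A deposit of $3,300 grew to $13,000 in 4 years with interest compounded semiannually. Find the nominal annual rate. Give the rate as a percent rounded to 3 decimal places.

(1 + r/2)^8 = 13,000/3,300 = 3.93939.
1 + r/2 = 3.93939^(1/8) ≈ 1.18694, so r/2 ≈ 0.18694.
r ≈ 2·0.18694 = 37.38795%.

37.388%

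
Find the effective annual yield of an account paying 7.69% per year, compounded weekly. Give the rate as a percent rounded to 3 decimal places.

7.987%

One year is 52 periods at 0.00147885 each: (1 + 0.00147885)^52 ≈ 1.079873.
EAR = 1.079873 − 1 ≈ 7.98727%.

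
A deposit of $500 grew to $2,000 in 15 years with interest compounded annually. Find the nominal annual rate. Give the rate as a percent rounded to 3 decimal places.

(1 + r)^15 = 2,000/500 = 4.
1 + r = 4^(1/15) ≈ 1.096825, so r ≈ 0.096825.
r ≈ 9.68250%.

9.682%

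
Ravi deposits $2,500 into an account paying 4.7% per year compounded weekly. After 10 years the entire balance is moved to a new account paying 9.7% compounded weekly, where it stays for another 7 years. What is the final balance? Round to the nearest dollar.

$7,881

Phase 1: 2,500·(1 + 0.047/52)^520 ≈ 3,999.1365.
Phase 2: 3,999.1365·(1 + 0.097/52)^364 ≈ 7,880.9302.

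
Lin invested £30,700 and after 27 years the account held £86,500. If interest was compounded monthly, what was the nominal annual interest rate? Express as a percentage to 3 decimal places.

The 324-period growth factor is 86,500/30,700 = 2.81759.
r/12 = 2.81759^(1/324) − 1 ≈ 0.00320228, so r ≈ 12·0.00320228 = 3.84274%.

3.843%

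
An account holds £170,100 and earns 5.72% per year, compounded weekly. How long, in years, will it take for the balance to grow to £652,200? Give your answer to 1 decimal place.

23.5 years

We need (1 + 0.0011)^(52t) = 3.8342, so 52t = ln 3.8342 / ln 1.0011 ≈ 1222.4580.
t ≈ 1222.4580/52 = 23.5088 years.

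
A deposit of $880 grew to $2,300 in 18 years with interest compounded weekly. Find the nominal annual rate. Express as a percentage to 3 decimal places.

(1 + r/52)^936 = 2,300/880 = 2.61364.
1 + r/52 = 2.61364^(1/936) ≈ 1.001027, so r/52 ≈ 0.00102696.
r ≈ 52·0.00102696 = 5.34020%.

5.340%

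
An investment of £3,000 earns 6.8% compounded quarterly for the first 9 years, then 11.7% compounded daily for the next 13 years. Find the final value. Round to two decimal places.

After 9 years at 6.8%: 3,000 × 1.8346545624 ≈ 5,503.9637.
Then 13 years at 11.7%: 5,503.9637 × 4.5756843643 ≈ 25,184.4006.

£25,184.40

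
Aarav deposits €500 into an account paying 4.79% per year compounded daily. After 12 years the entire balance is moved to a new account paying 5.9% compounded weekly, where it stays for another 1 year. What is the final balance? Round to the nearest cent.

€942.31

Phase 1: 500·(1 + 0.0479/365)^4380 ≈ 888.3541.
Phase 2: 888.3541·(1 + 0.059/52)^52 ≈ 942.3125.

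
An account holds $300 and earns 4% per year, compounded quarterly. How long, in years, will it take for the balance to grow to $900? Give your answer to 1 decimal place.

We need (1 + 0.01)^(4t) = 3, so 4t = ln 3 / ln 1.01 ≈ 110.4096.
t ≈ 110.4096/4 = 27.6024 years.

27.6 years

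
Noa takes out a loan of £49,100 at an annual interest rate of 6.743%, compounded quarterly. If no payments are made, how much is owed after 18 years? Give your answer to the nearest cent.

Growth factor = (1 + 0.0168575)^72 ≈ 3.33216827707.
A ≈ 49,100 × 3.33216827707 ≈ 163,609.4624.

£163,609.46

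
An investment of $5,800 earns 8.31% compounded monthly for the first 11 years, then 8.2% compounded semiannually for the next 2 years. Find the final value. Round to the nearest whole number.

$16,938

After 11 years at 8.31%: 5,800 × 2.4866824317 ≈ 14,422.7581.
Then 2 years at 8.2%: 14,422.7581 × 1.1743645098 ≈ 16,937.5753.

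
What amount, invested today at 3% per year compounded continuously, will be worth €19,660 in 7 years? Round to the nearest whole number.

P = A·e^(−rt) = 19,660·e^(−0.21).
e^(−0.21) ≈ 0.81058424597, so P ≈ 15,936.0863.

€15,936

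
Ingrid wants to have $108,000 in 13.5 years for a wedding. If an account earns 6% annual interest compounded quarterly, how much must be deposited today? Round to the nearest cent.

Periodic rate = 6%/4 = 0.015; 54 periods.
P = 108,000/(1 + 0.015)^54 ≈ 108,000/2.23442757046 ≈ 48,334.5271.

$48,334.53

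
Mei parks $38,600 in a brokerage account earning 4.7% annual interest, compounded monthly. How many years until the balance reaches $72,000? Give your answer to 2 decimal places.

(1 + 0.00391667)^(12t) = 72,000/38,600 = 1.8653.
12t·ln(1 + 0.00391667) = ln(1.8653); 12t = 0.62341/0.00390902 ≈ 159.4810.
t ≈ 13.2901 years.

13.29 years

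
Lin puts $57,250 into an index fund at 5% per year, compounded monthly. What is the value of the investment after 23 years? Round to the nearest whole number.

Growth factor = (1 + 0.05/12)^276 ≈ 3.15065636518.
A ≈ 57,250 × 3.15065636518 ≈ 180,375.0769.

$180,375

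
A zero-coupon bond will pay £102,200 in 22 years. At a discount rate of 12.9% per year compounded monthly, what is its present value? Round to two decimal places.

Periodic rate = 12.9%/12 = 0.01075; 264 periods.
P = 102,200/(1 + 0.01075)^264 ≈ 102,200/16.8248035305 ≈ 6,074.3651.

£6,074.37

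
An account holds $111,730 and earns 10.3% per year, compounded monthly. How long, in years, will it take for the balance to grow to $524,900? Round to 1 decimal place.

We need (1 + 0.00858333)^(12t) = 4.6979, so 12t = ln 4.6979 / ln 1.008583 ≈ 181.0197.
t ≈ 181.0197/12 = 15.0850 years.

15.1 years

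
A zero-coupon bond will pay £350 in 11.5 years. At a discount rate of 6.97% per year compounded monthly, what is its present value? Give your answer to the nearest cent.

Periodic rate = 6.97%/12 = 0.00580833; 138 periods.
P = 350/(1 + 0.0697/12)^138 ≈ 350/2.22383046 ≈ 157.3861.

£157.39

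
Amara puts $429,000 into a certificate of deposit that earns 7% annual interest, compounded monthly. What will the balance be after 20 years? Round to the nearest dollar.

Growth factor = (1 + 0.07/12)^240 ≈ 4.038738848982.
A ≈ 429,000 × 4.038738848982 ≈ 1,732,618.9662.

$1,732,619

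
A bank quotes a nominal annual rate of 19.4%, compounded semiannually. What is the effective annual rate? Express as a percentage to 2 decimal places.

EAR = (1 + 19.4%/2)^2 − 1 = (1 + 0.097)^2 − 1.
(1 + 0.097)^2 ≈ 1.203409, so EAR ≈ 20.34090%.

20.34%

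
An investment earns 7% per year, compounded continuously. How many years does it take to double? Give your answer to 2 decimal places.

9.90 years

e^(0.07t) = 2, so 0.07t = ln 2 ≈ 0.69315.
t ≈ 0.69315/0.07 ≈ 9.9021.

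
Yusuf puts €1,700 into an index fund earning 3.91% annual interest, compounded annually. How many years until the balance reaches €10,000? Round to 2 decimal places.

46.20 years

We need (1 + 0.0391)^t = 5.8824, so t = ln 5.8824 / ln 1.0391 ≈ 46.1989.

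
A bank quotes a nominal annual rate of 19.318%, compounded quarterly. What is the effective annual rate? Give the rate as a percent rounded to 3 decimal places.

20.763%

One year is 4 periods at 0.048295 each: (1 + 0.048295)^4 ≈ 1.20763.
EAR = 1.20763 − 1 ≈ 20.76305%.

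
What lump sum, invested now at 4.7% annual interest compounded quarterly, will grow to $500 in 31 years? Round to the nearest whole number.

$117

Growth factor = (1 + 0.01175)^124 ≈ 4.2567527.
P = 500/4.2567527 ≈ 117.4604.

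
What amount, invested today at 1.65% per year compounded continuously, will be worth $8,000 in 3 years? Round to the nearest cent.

$7,613.64

P = A·e^(−rt) = 8,000·e^(−0.0495).
e^(−0.0495) ≈ 0.9517051581, so P ≈ 7,613.6413.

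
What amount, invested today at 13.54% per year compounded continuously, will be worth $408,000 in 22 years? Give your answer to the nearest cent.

$20,748.36

P = A·e^(−rt) = 408,000·e^(−2.9788).
e^(−2.9788) ≈ 0.050853821851, so P ≈ 20,748.3593.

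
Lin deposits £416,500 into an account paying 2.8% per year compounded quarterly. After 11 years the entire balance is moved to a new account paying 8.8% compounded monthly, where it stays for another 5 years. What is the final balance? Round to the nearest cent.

After 11 years at 2.8%: 416,500 × 1.35924174579 ≈ 566,124.1871.
Then 5 years at 8.8%: 566,124.1871 × 1.55021636412 ≈ 877,614.9790.

£877,614.98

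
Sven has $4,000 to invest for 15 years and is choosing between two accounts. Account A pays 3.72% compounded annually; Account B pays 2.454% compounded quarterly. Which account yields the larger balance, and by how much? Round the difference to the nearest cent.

A: (1 + 0.0372)^15 ≈ 1.72956792, so 4,000 × 1.72956792 ≈ 6,918.2717.
B: (1 + 0.006135)^60 ≈ 1.443362485, so 4,000 × 1.443362485 ≈ 5,773.4499.
Difference ≈ 1,144.8217 in favor of A.

Account A, by $1,144.82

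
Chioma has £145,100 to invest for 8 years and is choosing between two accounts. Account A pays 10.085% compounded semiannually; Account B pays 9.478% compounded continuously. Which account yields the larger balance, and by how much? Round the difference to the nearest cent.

A: (1 + 0.050425)^16 ≈ 2.19705429619, so 145,100 × 2.19705429619 ≈ 318,792.5784.
B: e^(0.09478·8) = e^0.75824 ≈ 2.13451616417, so 145,100 × 2.13451616417 ≈ 309,718.2954.
Difference ≈ 9,074.2830 in favor of A.

Account A, by £9,074.28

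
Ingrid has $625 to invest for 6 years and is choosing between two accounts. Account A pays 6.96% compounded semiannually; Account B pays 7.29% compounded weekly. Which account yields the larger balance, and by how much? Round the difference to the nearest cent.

Account B, by $25.40

Account A growth factor: (1 + 0.0348)^12 ≈ 1.50756845; balance ≈ 942.2303.
Account B growth factor: (1 + 0.0729/52)^312 ≈ 1.54820111; balance ≈ 967.6257.
Account B is larger by 25.3954.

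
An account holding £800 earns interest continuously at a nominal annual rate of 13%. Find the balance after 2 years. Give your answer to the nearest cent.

A = P·e^(rt) = 800·e^(0.13·2) = 800·e^0.26.
e^0.26 ≈ 1.296930087, so A ≈ 1,037.5441.

£1,037.54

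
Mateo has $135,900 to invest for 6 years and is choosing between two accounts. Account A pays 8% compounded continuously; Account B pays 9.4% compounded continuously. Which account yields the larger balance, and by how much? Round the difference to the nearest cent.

A: e^(0.08·6) = e^0.48 ≈ 1.61607440219, so 135,900 × 1.61607440219 ≈ 219,624.5113.
B: e^(0.094·6) = e^0.564 ≈ 1.75768921437, so 135,900 × 1.75768921437 ≈ 238,869.9642.
Difference ≈ 19,245.4530 in favor of B.

Account B, by $19,245.45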